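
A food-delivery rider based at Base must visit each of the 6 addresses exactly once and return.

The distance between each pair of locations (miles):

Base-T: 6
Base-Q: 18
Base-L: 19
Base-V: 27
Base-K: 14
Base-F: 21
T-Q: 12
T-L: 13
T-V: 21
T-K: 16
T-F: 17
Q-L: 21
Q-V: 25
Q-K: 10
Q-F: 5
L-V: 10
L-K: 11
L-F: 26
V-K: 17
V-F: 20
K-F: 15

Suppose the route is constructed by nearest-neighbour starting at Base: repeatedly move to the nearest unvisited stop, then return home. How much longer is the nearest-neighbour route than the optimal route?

8 miles longer than the optimal tour.

Base: T=6, K=14, Q=18, L=19, F=21, V=27 ⇒ T
T: Q=12, L=13, K=16, F=17, V=21 ⇒ Q
Q: F=5, K=10, L=21, V=25 ⇒ F
F: K=15, V=20, L=26 ⇒ K
K: L=11, V=17 ⇒ L
L: V=10 ⇒ V
NN route Base → T → Q → F → K → L → V → Base costs 86.
Optimal: Base → T → Q → F → V → L → K → Base costs 78 (by enumerating all 360 distinct tours).
Excess = 86 − 78 = 8.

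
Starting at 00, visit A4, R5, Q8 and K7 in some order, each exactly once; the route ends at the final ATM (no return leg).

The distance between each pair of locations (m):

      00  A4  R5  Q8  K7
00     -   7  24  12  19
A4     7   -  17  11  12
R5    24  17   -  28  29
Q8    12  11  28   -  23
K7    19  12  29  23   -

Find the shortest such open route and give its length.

Shortest open route: 64 m.

There are 4! = 24 possible orderings.
00 → A4 → R5 → Q8 → K7: 7+17+28+23 = 75
00 → A4 → R5 → K7 → Q8: 7+17+29+23 = 76
00 → A4 → Q8 → R5 → K7: 7+11+28+29 = 75
00 → A4 → Q8 → K7 → R5: 7+11+23+29 = 70
00 → A4 → K7 → R5 → Q8: 7+12+29+28 = 76
00 → A4 → K7 → Q8 → R5: 7+12+23+28 = 70
00 → R5 → A4 → Q8 → K7: 24+17+11+23 = 75
00 → R5 → A4 → K7 → Q8: 24+17+12+23 = 76
00 → R5 → Q8 → A4 → K7: 24+28+11+12 = 75
00 → R5 → Q8 → K7 → A4: 24+28+23+12 = 87
00 → R5 → K7 → A4 → Q8: 24+29+12+11 = 76
00 → R5 → K7 → Q8 → A4: 24+29+23+11 = 87
00 → Q8 → A4 → R5 → K7: 12+11+17+29 = 69
00 → Q8 → A4 → K7 → R5: 12+11+12+29 = 64
… (10 more)
The minimum is 64.
One shortest path: 00 → Q8 → A4 → K7 → R5.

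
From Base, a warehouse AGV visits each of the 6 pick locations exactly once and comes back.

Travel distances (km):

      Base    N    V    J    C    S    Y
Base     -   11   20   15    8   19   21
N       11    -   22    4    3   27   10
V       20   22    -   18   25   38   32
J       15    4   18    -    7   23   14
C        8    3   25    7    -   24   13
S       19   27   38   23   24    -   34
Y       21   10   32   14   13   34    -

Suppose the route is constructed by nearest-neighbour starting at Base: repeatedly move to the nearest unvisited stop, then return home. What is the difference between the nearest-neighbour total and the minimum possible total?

From Base: C=8, N=11, J=15, S=19, V=20, Y=21 → choose C (8).
From C: N=3, J=7, Y=13, S=24, V=25 → choose N (3).
From N: J=4, Y=10, V=22, S=27 → choose J (4).
From J: Y=14, V=18, S=23 → choose Y (14).
From Y: V=32, S=34 → choose V (32).
From V: S=38 → choose S (38).
NN route Base → C → N → J → Y → V → S → Base costs 118.
Optimal: Base → V → J → N → Y → C → S → Base costs 108 (by enumerating all 360 distinct tours).
Excess = 118 − 108 = 10.

10 km longer than the optimal tour.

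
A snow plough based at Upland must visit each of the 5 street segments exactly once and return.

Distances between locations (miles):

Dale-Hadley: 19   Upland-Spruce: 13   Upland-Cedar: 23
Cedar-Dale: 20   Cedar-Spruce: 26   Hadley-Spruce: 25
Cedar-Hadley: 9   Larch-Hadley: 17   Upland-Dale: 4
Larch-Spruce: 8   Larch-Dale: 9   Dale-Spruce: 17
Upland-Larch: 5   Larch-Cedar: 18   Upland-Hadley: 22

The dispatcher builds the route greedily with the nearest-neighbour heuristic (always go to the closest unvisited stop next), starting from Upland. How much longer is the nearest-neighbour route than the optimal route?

The nearest-neighbour route is 7 miles longer than optimal.

Upland: Dale=4, Larch=5, Spruce=13, Hadley=22, Cedar=23 ⇒ Dale
Dale: Larch=9, Spruce=17, Hadley=19, Cedar=20 ⇒ Larch
Larch: Spruce=8, Hadley=17, Cedar=18 ⇒ Spruce
Spruce: Hadley=25, Cedar=26 ⇒ Hadley
Hadley: Cedar=9 ⇒ Cedar
NN route Upland → Dale → Larch → Spruce → Hadley → Cedar → Upland costs 78.
Optimal: Upland → Larch → Spruce → Cedar → Hadley → Dale → Upland costs 71 (by enumerating all 60 distinct tours).
Excess = 78 − 71 = 7.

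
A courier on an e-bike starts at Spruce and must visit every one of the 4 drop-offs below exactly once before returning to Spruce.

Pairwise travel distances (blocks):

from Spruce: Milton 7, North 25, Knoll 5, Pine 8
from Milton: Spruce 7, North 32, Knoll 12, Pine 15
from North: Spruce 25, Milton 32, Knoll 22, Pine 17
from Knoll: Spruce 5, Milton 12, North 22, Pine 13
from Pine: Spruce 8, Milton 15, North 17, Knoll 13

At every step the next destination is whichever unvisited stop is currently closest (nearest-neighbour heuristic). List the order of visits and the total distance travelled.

Nearest-neighbour total = 74 blocks; route Spruce → Knoll → Milton → Pine → North → Spruce.

At Spruce the remaining stops are Knoll 5, Milton 7, Pine 8, North 25; go to Knoll.
At Knoll the remaining stops are Milton 12, Pine 13, North 22; go to Milton.
At Milton the remaining stops are Pine 15, North 32; go to Pine.
At Pine the remaining stops are North 17; go to North.
Return North→Spruce: 25.
Total = 5 + 12 + 15 + 17 + 25 = 74.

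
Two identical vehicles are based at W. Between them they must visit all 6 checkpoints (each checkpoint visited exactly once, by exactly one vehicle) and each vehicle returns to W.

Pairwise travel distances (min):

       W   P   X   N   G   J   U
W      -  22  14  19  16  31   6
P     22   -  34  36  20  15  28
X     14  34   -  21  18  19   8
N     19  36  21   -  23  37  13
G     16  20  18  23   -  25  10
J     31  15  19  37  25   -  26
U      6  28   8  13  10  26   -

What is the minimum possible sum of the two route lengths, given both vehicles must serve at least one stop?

Try each way of splitting the stops between the two vehicles (each non-empty) and, for each split, find the best tour for each vehicle:
  {P} + {X, N, G, J, U}: 44 + 100 = 144
  {X} + {P, N, G, J, U}: 28 + 104 = 132
  {P, X} + {N, G, J, U}: 70 + 97 = 167
  {N} + {P, X, G, J, U}: 38 + 84 = 122
  {P, N} + {X, G, J, U}: 77 + 74 = 151
  {X, N} + {P, G, J, U}: 54 + 78 = 132
  … (31 splits in total)
Best: vehicle 1 W → N → W = 38; vehicle 2 W → X → J → P → G → U → W = 84; combined 122.

122 min — the smallest possible combined total.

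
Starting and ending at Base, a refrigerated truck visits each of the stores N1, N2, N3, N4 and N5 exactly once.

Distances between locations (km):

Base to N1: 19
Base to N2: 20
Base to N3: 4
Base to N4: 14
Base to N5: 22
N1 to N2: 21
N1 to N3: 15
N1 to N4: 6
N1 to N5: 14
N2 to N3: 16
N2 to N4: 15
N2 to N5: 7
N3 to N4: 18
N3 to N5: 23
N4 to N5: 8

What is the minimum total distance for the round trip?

Base → N1 → N2 → N3 → N4 → N5 → Base: 19+21+16+18+8+22 = 104
Base → N1 → N2 → N3 → N5 → N4 → Base: 19+21+16+23+8+14 = 101
Base → N1 → N2 → N4 → N3 → N5 → Base: 19+21+15+18+23+22 = 118
Base → N1 → N2 → N4 → N5 → N3 → Base: 19+21+15+8+23+4 = 90
Base → N1 → N2 → N5 → N3 → N4 → Base: 19+21+7+23+18+14 = 102
Base → N1 → N2 → N5 → N4 → N3 → Base: 19+21+7+8+18+4 = 77
Base → N1 → N3 → N2 → N4 → N5 → Base: 19+15+16+15+8+22 = 95
Base → N1 → N3 → N2 → N5 → N4 → Base: 19+15+16+7+8+14 = 79
Base → N1 → N3 → N4 → N2 → N5 → Base: 19+15+18+15+7+22 = 96
Base → N1 → N3 → N4 → N5 → N2 → Base: 19+15+18+8+7+20 = 87
Base → N1 → N3 → N5 → N2 → N4 → Base: 19+15+23+7+15+14 = 93
Base → N1 → N3 → N5 → N4 → N2 → Base: 19+15+23+8+15+20 = 100
Base → N1 → N4 → N2 → N3 → N5 → Base: 19+6+15+16+23+22 = 101
Base → N1 → N4 → N2 → N5 → N3 → Base: 19+6+15+7+23+4 = 74
… (46 more)
Base → N1 → N4 → N5 → N2 → N3 → Base: 19+6+8+7+16+4 = 60  ← best
The minimum is 60.
One optimal route: Base → N1 → N4 → N5 → N2 → N3 → Base (or its reverse).

Shortest round trip = 60 km.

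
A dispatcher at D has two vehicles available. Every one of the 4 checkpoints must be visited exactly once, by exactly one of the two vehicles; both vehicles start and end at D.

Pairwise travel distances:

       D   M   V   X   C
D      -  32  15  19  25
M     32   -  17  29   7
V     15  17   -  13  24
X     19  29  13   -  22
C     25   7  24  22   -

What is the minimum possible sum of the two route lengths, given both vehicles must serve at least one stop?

Minimum combined distance: 102.

Try each way of splitting the stops between the two vehicles (each non-empty) and, for each split, find the best tour for each vehicle:
  {M} + {V, X, C}: 64 + 75 = 139
  {V} + {M, X, C}: 30 + 80 = 110
  {M, V} + {X, C}: 64 + 66 = 130
  {X} + {M, V, C}: 38 + 64 = 102
  {M, X} + {V, C}: 80 + 64 = 144
  {V, X} + {M, C}: 47 + 64 = 111
  … (7 splits in total)
Best: vehicle 1 D → X → D = 38; vehicle 2 D → V → M → C → D = 64; combined 102.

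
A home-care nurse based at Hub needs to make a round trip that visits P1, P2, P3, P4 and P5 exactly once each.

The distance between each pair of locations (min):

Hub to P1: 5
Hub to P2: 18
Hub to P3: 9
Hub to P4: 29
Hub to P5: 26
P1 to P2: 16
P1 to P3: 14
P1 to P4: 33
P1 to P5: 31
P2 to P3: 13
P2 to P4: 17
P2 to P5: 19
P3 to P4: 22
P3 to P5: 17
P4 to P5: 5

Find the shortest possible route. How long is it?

Minimum total distance: 69 min.

With 5 stops there are 5!/2 = 60 distinct round trips (a route and its reverse cost the same).
Hub - P1 - P2 - P3 - P4 - P5 - Hub: 5+16+13+22+5+26 = 87
Hub - P1 - P2 - P3 - P5 - P4 - Hub: 5+16+13+17+5+29 = 85
Hub - P1 - P2 - P4 - P3 - P5 - Hub: 5+16+17+22+17+26 = 103
Hub - P1 - P2 - P4 - P5 - P3 - Hub: 5+16+17+5+17+9 = 69
Hub - P1 - P2 - P5 - P3 - P4 - Hub: 5+16+19+17+22+29 = 108
Hub - P1 - P2 - P5 - P4 - P3 - Hub: 5+16+19+5+22+9 = 76
Hub - P1 - P3 - P2 - P4 - P5 - Hub: 5+14+13+17+5+26 = 80
Hub - P1 - P3 - P2 - P5 - P4 - Hub: 5+14+13+19+5+29 = 85
Hub - P1 - P3 - P4 - P2 - P5 - Hub: 5+14+22+17+19+26 = 103
Hub - P1 - P3 - P4 - P5 - P2 - Hub: 5+14+22+5+19+18 = 83
Hub - P1 - P3 - P5 - P2 - P4 - Hub: 5+14+17+19+17+29 = 101
Hub - P1 - P3 - P5 - P4 - P2 - Hub: 5+14+17+5+17+18 = 76
Hub - P1 - P4 - P2 - P3 - P5 - Hub: 5+33+17+13+17+26 = 111
Hub - P1 - P4 - P2 - P5 - P3 - Hub: 5+33+17+19+17+9 = 100
… (46 more)
The minimum is 69.
One optimal route: Hub → P1 → P2 → P4 → P5 → P3 → Hub (or its reverse).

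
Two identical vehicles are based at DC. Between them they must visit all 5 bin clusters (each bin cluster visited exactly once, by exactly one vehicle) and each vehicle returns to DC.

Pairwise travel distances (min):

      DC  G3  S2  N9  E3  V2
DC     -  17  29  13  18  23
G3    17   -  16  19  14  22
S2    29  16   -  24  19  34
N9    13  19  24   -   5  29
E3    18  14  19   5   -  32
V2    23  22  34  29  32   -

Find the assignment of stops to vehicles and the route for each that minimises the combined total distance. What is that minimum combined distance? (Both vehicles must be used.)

Try each way of splitting the stops between the two vehicles (each non-empty) and, for each split, find the best tour for each vehicle:
  {G3} + {S2, N9, E3, V2}: 34 + 94 = 128
  {S2} + {G3, N9, E3, V2}: 58 + 77 = 135
  {G3, S2} + {N9, E3, V2}: 62 + 73 = 135
  {N9} + {G3, S2, E3, V2}: 26 + 98 = 124
  {G3, N9} + {S2, E3, V2}: 49 + 94 = 143
  {S2, N9} + {G3, E3, V2}: 66 + 77 = 143
  … (15 splits in total)
  {G3, S2, N9, E3} + {V2}: 70 + 46 = 116  ← best
Best: vehicle 1 DC → G3 → S2 → E3 → N9 → DC = 70; vehicle 2 DC → V2 → DC = 46; combined 116.

Minimum combined distance: 116 min.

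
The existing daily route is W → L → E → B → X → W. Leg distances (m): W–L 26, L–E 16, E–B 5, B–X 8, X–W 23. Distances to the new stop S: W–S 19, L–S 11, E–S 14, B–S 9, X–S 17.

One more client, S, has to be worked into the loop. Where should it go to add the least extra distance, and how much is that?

Adding 4 m by placing S on the W–L leg.

Insertion cost between consecutive stops i–j is d(i,S) + d(S,j) − d(i,j):
  between W and L: 19 + 11 − 26 = 4
  between L and E: 11 + 14 − 16 = 9
  between E and B: 14 + 9 − 5 = 18
  between B and X: 9 + 17 − 8 = 18
  between X and W: 17 + 19 − 23 = 13
Cheapest insertion is between W and L, adding 4.
New total = 78 + 4 = 82.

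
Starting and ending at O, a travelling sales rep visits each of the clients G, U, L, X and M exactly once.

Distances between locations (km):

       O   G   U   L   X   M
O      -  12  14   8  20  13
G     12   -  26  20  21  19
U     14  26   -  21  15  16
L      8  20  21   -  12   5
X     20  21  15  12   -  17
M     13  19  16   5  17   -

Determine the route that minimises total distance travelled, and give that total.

Shortest round trip = 77 km.

There are 60 distinct closed tours to check (reversals are equivalent).
O → G → U → L → X → M → O: 12+26+21+12+17+13 = 101
O → G → U → L → M → X → O: 12+26+21+5+17+20 = 101
O → G → U → X → L → M → O: 12+26+15+12+5+13 = 83
O → G → U → X → M → L → O: 12+26+15+17+5+8 = 83
O → G → U → M → L → X → O: 12+26+16+5+12+20 = 91
O → G → U → M → X → L → O: 12+26+16+17+12+8 = 91
O → G → L → U → X → M → O: 12+20+21+15+17+13 = 98
O → G → L → U → M → X → O: 12+20+21+16+17+20 = 106
O → G → L → X → U → M → O: 12+20+12+15+16+13 = 88
O → G → L → X → M → U → O: 12+20+12+17+16+14 = 91
O → G → L → M → U → X → O: 12+20+5+16+15+20 = 88
O → G → L → M → X → U → O: 12+20+5+17+15+14 = 83
O → G → X → U → L → M → O: 12+21+15+21+5+13 = 87
O → G → X → U → M → L → O: 12+21+15+16+5+8 = 77
… (46 more)
The minimum is 77.
One optimal route: O → G → X → U → M → L → O (or its reverse).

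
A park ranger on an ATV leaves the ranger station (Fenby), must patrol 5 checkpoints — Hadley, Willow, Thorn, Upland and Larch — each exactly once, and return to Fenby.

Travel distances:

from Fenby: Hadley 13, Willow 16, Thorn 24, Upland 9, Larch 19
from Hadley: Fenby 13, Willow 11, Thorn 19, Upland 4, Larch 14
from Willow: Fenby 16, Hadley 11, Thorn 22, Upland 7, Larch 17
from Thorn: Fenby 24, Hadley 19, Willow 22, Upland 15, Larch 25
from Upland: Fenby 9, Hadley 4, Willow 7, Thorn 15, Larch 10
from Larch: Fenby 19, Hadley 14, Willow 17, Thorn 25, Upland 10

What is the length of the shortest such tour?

90 — the shortest possible round trip.

Fenby - Hadley - Willow - Thorn - Upland - Larch - Fenby: 13+11+22+15+10+19 = 90
Fenby - Hadley - Willow - Thorn - Larch - Upland - Fenby: 13+11+22+25+10+9 = 90
Fenby - Hadley - Willow - Upland - Thorn - Larch - Fenby: 13+11+7+15+25+19 = 90
Fenby - Hadley - Willow - Upland - Larch - Thorn - Fenby: 13+11+7+10+25+24 = 90
Fenby - Hadley - Willow - Larch - Thorn - Upland - Fenby: 13+11+17+25+15+9 = 90
Fenby - Hadley - Willow - Larch - Upland - Thorn - Fenby: 13+11+17+10+15+24 = 90
Fenby - Hadley - Thorn - Willow - Upland - Larch - Fenby: 13+19+22+7+10+19 = 90
Fenby - Hadley - Thorn - Willow - Larch - Upland - Fenby: 13+19+22+17+10+9 = 90
Fenby - Hadley - Thorn - Upland - Willow - Larch - Fenby: 13+19+15+7+17+19 = 90
Fenby - Hadley - Thorn - Upland - Larch - Willow - Fenby: 13+19+15+10+17+16 = 90
Fenby - Hadley - Thorn - Larch - Willow - Upland - Fenby: 13+19+25+17+7+9 = 90
Fenby - Hadley - Thorn - Larch - Upland - Willow - Fenby: 13+19+25+10+7+16 = 90
Fenby - Hadley - Upland - Willow - Thorn - Larch - Fenby: 13+4+7+22+25+19 = 90
Fenby - Hadley - Upland - Willow - Larch - Thorn - Fenby: 13+4+7+17+25+24 = 90
… (46 more)
The minimum is 90.
One optimal route: Fenby → Hadley → Willow → Thorn → Upland → Larch → Fenby (or its reverse).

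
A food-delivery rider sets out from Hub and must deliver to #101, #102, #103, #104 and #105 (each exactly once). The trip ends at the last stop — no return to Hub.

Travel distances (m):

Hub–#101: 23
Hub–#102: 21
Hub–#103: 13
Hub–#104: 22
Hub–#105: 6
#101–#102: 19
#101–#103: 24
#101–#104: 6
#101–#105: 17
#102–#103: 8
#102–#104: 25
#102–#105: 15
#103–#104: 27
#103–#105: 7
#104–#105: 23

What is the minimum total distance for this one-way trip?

There are 5! = 120 possible orderings.
Hub → #101 → #102 → #103 → #104 → #105: 23+19+8+27+23 = 100
Hub → #101 → #102 → #103 → #105 → #104: 23+19+8+7+23 = 80
Hub → #101 → #102 → #104 → #103 → #105: 23+19+25+27+7 = 101
Hub → #101 → #102 → #104 → #105 → #103: 23+19+25+23+7 = 97
Hub → #101 → #102 → #105 → #103 → #104: 23+19+15+7+27 = 91
Hub → #101 → #102 → #105 → #104 → #103: 23+19+15+23+27 = 107
Hub → #101 → #103 → #102 → #104 → #105: 23+24+8+25+23 = 103
Hub → #101 → #103 → #102 → #105 → #104: 23+24+8+15+23 = 93
Hub → #101 → #103 → #104 → #102 → #105: 23+24+27+25+15 = 114
Hub → #101 → #103 → #104 → #105 → #102: 23+24+27+23+15 = 112
Hub → #101 → #103 → #105 → #102 → #104: 23+24+7+15+25 = 94
Hub → #101 → #103 → #105 → #104 → #102: 23+24+7+23+25 = 102
Hub → #101 → #104 → #102 → #103 → #105: 23+6+25+8+7 = 69
Hub → #101 → #104 → #102 → #105 → #103: 23+6+25+15+7 = 76
… (106 more)
Hub → #105 → #103 → #102 → #101 → #104: 6+7+8+19+6 = 46  ← best
The minimum is 46.
One shortest path: Hub → #105 → #103 → #102 → #101 → #104.

Minimum one-way distance = 46 m.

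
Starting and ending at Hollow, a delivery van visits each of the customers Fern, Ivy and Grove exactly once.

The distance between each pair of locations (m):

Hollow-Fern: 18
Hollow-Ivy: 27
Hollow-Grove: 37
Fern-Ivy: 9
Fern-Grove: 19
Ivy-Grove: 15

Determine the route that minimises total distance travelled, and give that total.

Shortest round trip = 79 m.

With 3 stops there are 3!/2 = 3 distinct round trips (a route and its reverse cost the same).
Hollow-Fern-Ivy-Grove-Hollow: 18+9+15+37 = 79
Hollow-Fern-Grove-Ivy-Hollow: 18+19+15+27 = 79
Hollow-Ivy-Fern-Grove-Hollow: 27+9+19+37 = 92
The minimum is 79.
One optimal route: Hollow → Fern → Ivy → Grove → Hollow (or its reverse).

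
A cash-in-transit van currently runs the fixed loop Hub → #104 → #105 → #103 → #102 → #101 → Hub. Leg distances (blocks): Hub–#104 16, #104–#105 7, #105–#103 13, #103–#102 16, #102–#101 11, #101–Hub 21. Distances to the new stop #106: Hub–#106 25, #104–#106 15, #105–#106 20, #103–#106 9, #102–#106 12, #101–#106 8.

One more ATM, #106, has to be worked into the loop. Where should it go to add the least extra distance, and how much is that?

Insertion cost between consecutive stops i–j is d(i,#106) + d(#106,j) − d(i,j):
  between Hub and #104: 25 + 15 − 16 = 24
  between #104 and #105: 15 + 20 − 7 = 28
  between #105 and #103: 20 + 9 − 13 = 16
  between #103 and #102: 9 + 12 − 16 = 5
  between #102 and #101: 12 + 8 − 11 = 9
  between #101 and Hub: 8 + 25 − 21 = 12
Cheapest insertion is between #103 and #102, adding 5.
New total = 84 + 5 = 89.

+5 blocks — insert #106 between #103 and #102.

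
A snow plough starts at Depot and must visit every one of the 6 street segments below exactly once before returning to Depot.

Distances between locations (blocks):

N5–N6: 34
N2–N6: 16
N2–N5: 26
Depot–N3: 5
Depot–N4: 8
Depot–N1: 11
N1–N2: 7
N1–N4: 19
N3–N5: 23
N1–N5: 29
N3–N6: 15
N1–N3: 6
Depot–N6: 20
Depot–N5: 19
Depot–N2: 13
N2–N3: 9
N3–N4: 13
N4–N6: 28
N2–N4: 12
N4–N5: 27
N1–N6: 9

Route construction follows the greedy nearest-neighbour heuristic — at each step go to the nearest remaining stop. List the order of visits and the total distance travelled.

Depot → [N3:5 / N4:8 / N1:11 / N2:13 / N5:19 / N6:20] → N3 (5)
N3 → [N1:6 / N2:9 / N4:13 / N6:15 / N5:23] → N1 (6)
N1 → [N2:7 / N6:9 / N4:19 / N5:29] → N2 (7)
N2 → [N4:12 / N6:16 / N5:26] → N4 (12)
N4 → [N5:27 / N6:28] → N5 (27)
N5 → [N6:34] → N6 (34)
Return N6→Depot: 20.
Total = 5 + 6 + 7 + 12 + 27 + 34 + 20 = 111.

111 blocks along Depot → N3 → N1 → N2 → N4 → N5 → N6 → Depot.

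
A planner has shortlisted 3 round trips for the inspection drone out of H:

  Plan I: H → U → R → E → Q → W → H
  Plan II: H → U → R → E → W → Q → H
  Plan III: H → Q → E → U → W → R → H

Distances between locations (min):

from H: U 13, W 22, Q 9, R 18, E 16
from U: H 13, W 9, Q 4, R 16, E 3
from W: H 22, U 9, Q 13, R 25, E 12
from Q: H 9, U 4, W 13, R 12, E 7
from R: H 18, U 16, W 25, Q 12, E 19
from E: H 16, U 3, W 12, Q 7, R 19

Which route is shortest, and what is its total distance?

Shortest is Plan III, total 71 min.

Plan I: 13 + 16 + 19 + 7 + 13 + 22 = 90
Plan II: 13 + 16 + 19 + 12 + 13 + 9 = 82
Plan III: 9 + 7 + 3 + 9 + 25 + 18 = 71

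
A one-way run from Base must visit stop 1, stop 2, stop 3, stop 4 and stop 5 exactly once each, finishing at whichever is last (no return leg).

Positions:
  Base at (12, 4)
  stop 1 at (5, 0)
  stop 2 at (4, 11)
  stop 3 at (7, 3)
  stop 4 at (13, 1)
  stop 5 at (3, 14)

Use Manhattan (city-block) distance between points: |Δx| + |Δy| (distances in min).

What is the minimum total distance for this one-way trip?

Minimum one-way distance = 33 min.

There are 5! = 120 possible orderings.
Base - stop 1 - stop 2 - stop 3 - stop 4 - stop 5: 11+12+11+8+23 = 65
Base - stop 1 - stop 2 - stop 3 - stop 5 - stop 4: 11+12+11+15+23 = 72
Base - stop 1 - stop 2 - stop 4 - stop 3 - stop 5: 11+12+19+8+15 = 65
Base - stop 1 - stop 2 - stop 4 - stop 5 - stop 3: 11+12+19+23+15 = 80
Base - stop 1 - stop 2 - stop 5 - stop 3 - stop 4: 11+12+4+15+8 = 50
Base - stop 1 - stop 2 - stop 5 - stop 4 - stop 3: 11+12+4+23+8 = 58
Base - stop 1 - stop 3 - stop 2 - stop 4 - stop 5: 11+5+11+19+23 = 69
Base - stop 1 - stop 3 - stop 2 - stop 5 - stop 4: 11+5+11+4+23 = 54
Base - stop 1 - stop 3 - stop 4 - stop 2 - stop 5: 11+5+8+19+4 = 47
Base - stop 1 - stop 3 - stop 4 - stop 5 - stop 2: 11+5+8+23+4 = 51
Base - stop 1 - stop 3 - stop 5 - stop 2 - stop 4: 11+5+15+4+19 = 54
Base - stop 1 - stop 3 - stop 5 - stop 4 - stop 2: 11+5+15+23+19 = 73
Base - stop 1 - stop 4 - stop 2 - stop 3 - stop 5: 11+9+19+11+15 = 65
Base - stop 1 - stop 4 - stop 2 - stop 5 - stop 3: 11+9+19+4+15 = 58
… (106 more)
Base - stop 4 - stop 1 - stop 3 - stop 2 - stop 5: 4+9+5+11+4 = 33  ← best
The minimum is 33.
One shortest path: Base → stop 4 → stop 1 → stop 3 → stop 2 → stop 5.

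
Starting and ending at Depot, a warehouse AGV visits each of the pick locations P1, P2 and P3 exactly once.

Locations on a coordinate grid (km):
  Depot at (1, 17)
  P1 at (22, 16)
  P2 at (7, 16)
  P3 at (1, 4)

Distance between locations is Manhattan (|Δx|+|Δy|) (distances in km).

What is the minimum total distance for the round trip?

68 km — the shortest possible round trip.

Depot-P1-P2-P3-Depot: 22+15+18+13 = 68
Depot-P1-P3-P2-Depot: 22+33+18+7 = 80
Depot-P2-P1-P3-Depot: 7+15+33+13 = 68
The minimum is 68.
One optimal route: Depot → P1 → P2 → P3 → Depot (or its reverse).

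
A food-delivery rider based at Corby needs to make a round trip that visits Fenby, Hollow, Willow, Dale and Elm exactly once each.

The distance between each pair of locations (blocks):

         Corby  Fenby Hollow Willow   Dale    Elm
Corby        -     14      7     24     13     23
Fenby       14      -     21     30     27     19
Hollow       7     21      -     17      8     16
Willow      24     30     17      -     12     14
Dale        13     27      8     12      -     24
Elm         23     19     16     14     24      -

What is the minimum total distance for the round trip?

There are 60 distinct closed tours to check (reversals are equivalent).
Corby-Fenby-Hollow-Willow-Dale-Elm-Corby: 14+21+17+12+24+23 = 111
Corby-Fenby-Hollow-Willow-Elm-Dale-Corby: 14+21+17+14+24+13 = 103
Corby-Fenby-Hollow-Dale-Willow-Elm-Corby: 14+21+8+12+14+23 = 92
Corby-Fenby-Hollow-Dale-Elm-Willow-Corby: 14+21+8+24+14+24 = 105
Corby-Fenby-Hollow-Elm-Willow-Dale-Corby: 14+21+16+14+12+13 = 90
Corby-Fenby-Hollow-Elm-Dale-Willow-Corby: 14+21+16+24+12+24 = 111
Corby-Fenby-Willow-Hollow-Dale-Elm-Corby: 14+30+17+8+24+23 = 116
Corby-Fenby-Willow-Hollow-Elm-Dale-Corby: 14+30+17+16+24+13 = 114
Corby-Fenby-Willow-Dale-Hollow-Elm-Corby: 14+30+12+8+16+23 = 103
Corby-Fenby-Willow-Dale-Elm-Hollow-Corby: 14+30+12+24+16+7 = 103
Corby-Fenby-Willow-Elm-Hollow-Dale-Corby: 14+30+14+16+8+13 = 95
Corby-Fenby-Willow-Elm-Dale-Hollow-Corby: 14+30+14+24+8+7 = 97
Corby-Fenby-Dale-Hollow-Willow-Elm-Corby: 14+27+8+17+14+23 = 103
Corby-Fenby-Dale-Hollow-Elm-Willow-Corby: 14+27+8+16+14+24 = 103
… (46 more)
Corby-Fenby-Elm-Willow-Dale-Hollow-Corby: 14+19+14+12+8+7 = 74  ← best
The minimum is 74.
One optimal route: Corby → Fenby → Elm → Willow → Dale → Hollow → Corby (or its reverse).

Shortest round trip = 74 blocks.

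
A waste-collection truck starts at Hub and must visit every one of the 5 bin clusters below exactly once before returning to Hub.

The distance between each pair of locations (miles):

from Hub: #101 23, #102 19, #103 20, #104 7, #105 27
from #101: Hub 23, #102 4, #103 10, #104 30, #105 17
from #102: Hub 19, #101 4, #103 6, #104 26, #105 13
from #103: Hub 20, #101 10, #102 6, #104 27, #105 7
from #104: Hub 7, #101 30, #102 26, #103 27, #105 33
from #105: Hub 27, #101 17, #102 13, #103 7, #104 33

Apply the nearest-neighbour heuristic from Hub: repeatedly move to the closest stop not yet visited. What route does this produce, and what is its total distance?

Total distance 81 miles via the nearest-neighbour route Hub → #104 → #102 → #101 → #103 → #105 → Hub.

From Hub: distances to unvisited — #104=7, #102=19, #103=20, #101=23, #105=27. Nearest is #104 (7).
From #104: distances to unvisited — #102=26, #103=27, #101=30, #105=33. Nearest is #102 (26).
From #102: distances to unvisited — #101=4, #103=6, #105=13. Nearest is #101 (4).
From #101: distances to unvisited — #103=10, #105=17. Nearest is #103 (10).
From #103: distances to unvisited — #105=7. Nearest is #105 (7).
Return #105→Hub: 27.
Total = 7 + 26 + 4 + 10 + 7 + 27 = 81.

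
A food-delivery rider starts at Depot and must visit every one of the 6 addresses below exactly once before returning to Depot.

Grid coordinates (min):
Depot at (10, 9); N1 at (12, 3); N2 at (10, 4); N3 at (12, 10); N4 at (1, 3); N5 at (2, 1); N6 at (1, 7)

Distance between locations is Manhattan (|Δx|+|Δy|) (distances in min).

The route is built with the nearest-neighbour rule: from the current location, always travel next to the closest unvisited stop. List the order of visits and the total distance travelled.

44 min along Depot → N3 → N1 → N2 → N4 → N5 → N6 → Depot.

From Depot: distances to unvisited — N3=3, N2=5, N1=8, N6=11, N4=15, N5=16. Nearest is N3 (3).
From N3: distances to unvisited — N1=7, N2=8, N6=14, N4=18, N5=19. Nearest is N1 (7).
From N1: distances to unvisited — N2=3, N4=11, N5=12, N6=15. Nearest is N2 (3).
From N2: distances to unvisited — N4=10, N5=11, N6=12. Nearest is N4 (10).
From N4: distances to unvisited — N5=3, N6=4. Nearest is N5 (3).
From N5: distances to unvisited — N6=7. Nearest is N6 (7).
Return N6→Depot: 11.
Total = 3 + 7 + 3 + 10 + 3 + 7 + 11 = 44.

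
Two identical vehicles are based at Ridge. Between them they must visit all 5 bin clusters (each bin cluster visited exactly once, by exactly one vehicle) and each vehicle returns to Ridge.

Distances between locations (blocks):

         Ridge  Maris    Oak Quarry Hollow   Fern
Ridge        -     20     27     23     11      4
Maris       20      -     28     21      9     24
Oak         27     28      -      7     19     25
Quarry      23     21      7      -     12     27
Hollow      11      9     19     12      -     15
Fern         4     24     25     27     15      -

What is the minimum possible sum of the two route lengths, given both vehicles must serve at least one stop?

Minimum combined distance: 83 blocks.

Check every non-empty split of the stops between the two vehicles; for each half take its own optimal tour:
  {Maris} + {Oak, Quarry, Hollow, Fern}: 40 + 59 = 99
  {Oak} + {Maris, Quarry, Hollow, Fern}: 54 + 72 = 126
  {Maris, Oak} + {Quarry, Hollow, Fern}: 75 + 54 = 129
  {Quarry} + {Maris, Oak, Hollow, Fern}: 46 + 77 = 123
  {Maris, Quarry} + {Oak, Hollow, Fern}: 64 + 59 = 123
  {Oak, Quarry} + {Maris, Hollow, Fern}: 57 + 48 = 105
  … (15 splits in total)
  {Maris, Oak, Quarry, Hollow} + {Fern}: 75 + 8 = 83  ← best
Best: vehicle 1 Ridge → Maris → Hollow → Quarry → Oak → Ridge = 75; vehicle 2 Ridge → Fern → Ridge = 8; combined 83.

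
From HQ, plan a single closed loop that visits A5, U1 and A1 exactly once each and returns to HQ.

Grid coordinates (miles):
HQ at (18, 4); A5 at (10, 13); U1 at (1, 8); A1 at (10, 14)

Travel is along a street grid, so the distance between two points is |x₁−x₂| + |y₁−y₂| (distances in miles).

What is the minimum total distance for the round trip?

Shortest round trip = 54 miles.

HQ-A5-U1-A1-HQ: 17+14+15+18 = 64
HQ-A5-A1-U1-HQ: 17+1+15+21 = 54
HQ-U1-A5-A1-HQ: 21+14+1+18 = 54
The minimum is 54.
One optimal route: HQ → A5 → A1 → U1 → HQ (or its reverse).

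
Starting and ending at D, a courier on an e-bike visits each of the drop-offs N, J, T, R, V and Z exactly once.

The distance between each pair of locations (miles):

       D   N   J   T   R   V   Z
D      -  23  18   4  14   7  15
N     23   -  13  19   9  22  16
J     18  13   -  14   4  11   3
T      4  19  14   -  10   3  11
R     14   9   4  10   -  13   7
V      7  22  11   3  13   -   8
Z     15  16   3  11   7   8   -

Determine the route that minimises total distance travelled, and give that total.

Minimum total distance: 54 miles.

With 6 stops there are 6!/2 = 360 distinct round trips (a route and its reverse cost the same).
D-N-J-T-R-V-Z-D: 23+13+14+10+13+8+15 = 96
D-N-J-T-R-Z-V-D: 23+13+14+10+7+8+7 = 82
D-N-J-T-V-R-Z-D: 23+13+14+3+13+7+15 = 88
D-N-J-T-V-Z-R-D: 23+13+14+3+8+7+14 = 82
D-N-J-T-Z-R-V-D: 23+13+14+11+7+13+7 = 88
D-N-J-T-Z-V-R-D: 23+13+14+11+8+13+14 = 96
D-N-J-R-T-V-Z-D: 23+13+4+10+3+8+15 = 76
D-N-J-R-T-Z-V-D: 23+13+4+10+11+8+7 = 76
… (352 more)
D-N-R-J-Z-V-T-D: 23+9+4+3+8+3+4 = 54  ← best
The minimum is 54.
One optimal route: D → N → R → J → Z → V → T → D (or its reverse).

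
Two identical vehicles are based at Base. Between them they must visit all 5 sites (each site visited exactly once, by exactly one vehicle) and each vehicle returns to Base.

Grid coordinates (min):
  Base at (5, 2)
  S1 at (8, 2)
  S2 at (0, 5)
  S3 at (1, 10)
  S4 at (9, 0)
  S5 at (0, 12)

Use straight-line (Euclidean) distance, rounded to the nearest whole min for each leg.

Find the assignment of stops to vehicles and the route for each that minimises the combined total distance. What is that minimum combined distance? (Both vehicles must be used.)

33 min — the smallest possible combined total.

There are 2^4 − 1 = 15 ways to divide the 5 stops into two non-empty groups. For each, the best each vehicle can do is its own shortest tour through its group:
  {S1} + {S2, S3, S4, S5}: 6 + 32 = 38
  {S2} + {S1, S3, S4, S5}: 12 + 30 = 42
  {S1, S2} + {S3, S4, S5}: 18 + 30 = 48
  {S3} + {S1, S2, S4, S5}: 18 + 32 = 50
  {S1, S3} + {S2, S4, S5}: 23 + 32 = 55
  {S2, S3} + {S1, S4, S5}: 20 + 30 = 50
  … (15 splits in total)
  {S1, S4} + {S2, S3, S5}: 9 + 24 = 33  ← best
Best: vehicle 1 Base → S1 → S4 → Base = 9; vehicle 2 Base → S2 → S3 → S5 → Base = 24; combined 33.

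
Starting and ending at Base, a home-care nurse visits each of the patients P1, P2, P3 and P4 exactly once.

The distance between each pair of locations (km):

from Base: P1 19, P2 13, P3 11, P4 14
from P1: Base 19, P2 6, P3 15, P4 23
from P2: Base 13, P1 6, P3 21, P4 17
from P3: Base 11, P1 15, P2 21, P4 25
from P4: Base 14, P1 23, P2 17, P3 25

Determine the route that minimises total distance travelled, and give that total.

63 km — the shortest possible round trip.

Base→P1→P2→P3→P4→Base: 19+6+21+25+14 = 85
Base→P1→P2→P4→P3→Base: 19+6+17+25+11 = 78
Base→P1→P3→P2→P4→Base: 19+15+21+17+14 = 86
Base→P1→P3→P4→P2→Base: 19+15+25+17+13 = 89
Base→P1→P4→P2→P3→Base: 19+23+17+21+11 = 91
Base→P1→P4→P3→P2→Base: 19+23+25+21+13 = 101
Base→P2→P1→P3→P4→Base: 13+6+15+25+14 = 73
Base→P2→P1→P4→P3→Base: 13+6+23+25+11 = 78
Base→P2→P3→P1→P4→Base: 13+21+15+23+14 = 86
Base→P2→P4→P1→P3→Base: 13+17+23+15+11 = 79
Base→P3→P1→P2→P4→Base: 11+15+6+17+14 = 63
Base→P3→P2→P1→P4→Base: 11+21+6+23+14 = 75
The minimum is 63.
One optimal route: Base → P3 → P1 → P2 → P4 → Base (or its reverse).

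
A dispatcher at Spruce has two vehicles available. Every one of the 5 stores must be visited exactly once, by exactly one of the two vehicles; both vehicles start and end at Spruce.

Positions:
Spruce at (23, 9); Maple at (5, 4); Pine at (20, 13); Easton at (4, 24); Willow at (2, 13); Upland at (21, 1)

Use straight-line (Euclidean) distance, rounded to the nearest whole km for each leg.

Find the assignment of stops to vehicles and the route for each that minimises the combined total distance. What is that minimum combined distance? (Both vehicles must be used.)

There are 2^4 − 1 = 15 ways to divide the 5 stops into two non-empty groups. For each, the best each vehicle can do is its own shortest tour through its group:
  {Maple} + {Pine, Easton, Willow, Upland}: 38 + 65 = 103
  {Pine} + {Maple, Easton, Willow, Upland}: 10 + 68 = 78
  {Maple, Pine} + {Easton, Willow, Upland}: 41 + 65 = 106
  {Easton} + {Maple, Pine, Willow, Upland}: 48 + 56 = 104
  {Maple, Easton} + {Pine, Willow, Upland}: 63 + 53 = 116
  {Pine, Easton} + {Maple, Willow, Upland}: 48 + 54 = 102
  … (15 splits in total)
Best: vehicle 1 Spruce → Pine → Spruce = 10; vehicle 2 Spruce → Easton → Willow → Maple → Upland → Spruce = 68; combined 78.

Minimum combined distance: 78 km.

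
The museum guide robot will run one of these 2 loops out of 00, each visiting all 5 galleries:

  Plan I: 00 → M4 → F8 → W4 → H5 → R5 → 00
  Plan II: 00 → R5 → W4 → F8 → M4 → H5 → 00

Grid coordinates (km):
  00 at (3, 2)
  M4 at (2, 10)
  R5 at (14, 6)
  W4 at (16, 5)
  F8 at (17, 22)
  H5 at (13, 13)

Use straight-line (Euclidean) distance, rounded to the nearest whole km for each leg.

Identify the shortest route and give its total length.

Plan I: 8 + 19 + 17 + 9 + 7 + 12 = 72
Plan II: 12 + 2 + 17 + 19 + 11 + 15 = 76

72 km — Plan I is the shortest.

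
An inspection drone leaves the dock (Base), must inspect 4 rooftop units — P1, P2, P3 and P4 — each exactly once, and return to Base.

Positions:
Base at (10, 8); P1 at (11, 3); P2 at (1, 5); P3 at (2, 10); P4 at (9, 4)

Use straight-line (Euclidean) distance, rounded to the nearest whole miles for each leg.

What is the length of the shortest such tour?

Base - P1 - P2 - P3 - P4 - Base: 5+10+5+9+4 = 33
Base - P1 - P2 - P4 - P3 - Base: 5+10+8+9+8 = 40
Base - P1 - P3 - P2 - P4 - Base: 5+11+5+8+4 = 33
Base - P1 - P3 - P4 - P2 - Base: 5+11+9+8+9 = 42
Base - P1 - P4 - P2 - P3 - Base: 5+2+8+5+8 = 28
Base - P1 - P4 - P3 - P2 - Base: 5+2+9+5+9 = 30
Base - P2 - P1 - P3 - P4 - Base: 9+10+11+9+4 = 43
Base - P2 - P1 - P4 - P3 - Base: 9+10+2+9+8 = 38
Base - P2 - P3 - P1 - P4 - Base: 9+5+11+2+4 = 31
Base - P2 - P4 - P1 - P3 - Base: 9+8+2+11+8 = 38
Base - P3 - P1 - P2 - P4 - Base: 8+11+10+8+4 = 41
Base - P3 - P2 - P1 - P4 - Base: 8+5+10+2+4 = 29
The minimum is 28.
One optimal route: Base → P1 → P4 → P2 → P3 → Base (or its reverse).

28 miles — the shortest possible round trip.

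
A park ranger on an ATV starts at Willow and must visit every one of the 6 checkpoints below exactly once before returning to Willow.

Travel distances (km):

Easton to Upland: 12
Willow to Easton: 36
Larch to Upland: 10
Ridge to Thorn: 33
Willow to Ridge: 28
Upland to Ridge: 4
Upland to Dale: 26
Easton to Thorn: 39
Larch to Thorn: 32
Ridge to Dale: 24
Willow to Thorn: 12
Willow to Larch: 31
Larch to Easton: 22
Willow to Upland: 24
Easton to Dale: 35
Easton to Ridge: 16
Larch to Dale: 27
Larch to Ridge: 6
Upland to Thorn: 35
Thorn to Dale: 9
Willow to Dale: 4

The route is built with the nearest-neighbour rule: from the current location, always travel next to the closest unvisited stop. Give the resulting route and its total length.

Total distance 103 km via the nearest-neighbour route Willow → Dale → Thorn → Larch → Ridge → Upland → Easton → Willow.

At Willow the remaining stops are Dale 4, Thorn 12, Upland 24, Ridge 28, Larch 31, Easton 36; go to Dale.
At Dale the remaining stops are Thorn 9, Ridge 24, Upland 26, Larch 27, Easton 35; go to Thorn.
At Thorn the remaining stops are Larch 32, Ridge 33, Upland 35, Easton 39; go to Larch.
At Larch the remaining stops are Ridge 6, Upland 10, Easton 22; go to Ridge.
At Ridge the remaining stops are Upland 4, Easton 16; go to Upland.
At Upland the remaining stops are Easton 12; go to Easton.
Return Easton→Willow: 36.
Total = 4 + 9 + 32 + 6 + 4 + 12 + 36 = 103.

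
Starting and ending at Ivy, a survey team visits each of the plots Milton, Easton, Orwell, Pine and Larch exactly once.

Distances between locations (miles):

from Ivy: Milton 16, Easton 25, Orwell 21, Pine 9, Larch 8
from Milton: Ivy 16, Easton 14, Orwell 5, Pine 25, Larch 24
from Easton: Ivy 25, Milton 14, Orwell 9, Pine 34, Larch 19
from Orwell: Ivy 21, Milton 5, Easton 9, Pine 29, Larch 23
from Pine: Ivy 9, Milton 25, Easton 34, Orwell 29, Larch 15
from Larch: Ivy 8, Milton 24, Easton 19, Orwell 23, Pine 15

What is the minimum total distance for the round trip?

Minimum total distance: 73 miles.

With 5 stops there are 5!/2 = 60 distinct round trips (a route and its reverse cost the same).
Ivy-Milton-Easton-Orwell-Pine-Larch-Ivy: 16+14+9+29+15+8 = 91
Ivy-Milton-Easton-Orwell-Larch-Pine-Ivy: 16+14+9+23+15+9 = 86
Ivy-Milton-Easton-Pine-Orwell-Larch-Ivy: 16+14+34+29+23+8 = 124
Ivy-Milton-Easton-Pine-Larch-Orwell-Ivy: 16+14+34+15+23+21 = 123
Ivy-Milton-Easton-Larch-Orwell-Pine-Ivy: 16+14+19+23+29+9 = 110
Ivy-Milton-Easton-Larch-Pine-Orwell-Ivy: 16+14+19+15+29+21 = 114
Ivy-Milton-Orwell-Easton-Pine-Larch-Ivy: 16+5+9+34+15+8 = 87
Ivy-Milton-Orwell-Easton-Larch-Pine-Ivy: 16+5+9+19+15+9 = 73
Ivy-Milton-Orwell-Pine-Easton-Larch-Ivy: 16+5+29+34+19+8 = 111
Ivy-Milton-Orwell-Pine-Larch-Easton-Ivy: 16+5+29+15+19+25 = 109
Ivy-Milton-Orwell-Larch-Easton-Pine-Ivy: 16+5+23+19+34+9 = 106
Ivy-Milton-Orwell-Larch-Pine-Easton-Ivy: 16+5+23+15+34+25 = 118
Ivy-Milton-Pine-Easton-Orwell-Larch-Ivy: 16+25+34+9+23+8 = 115
Ivy-Milton-Pine-Easton-Larch-Orwell-Ivy: 16+25+34+19+23+21 = 138
… (46 more)
The minimum is 73.
One optimal route: Ivy → Milton → Orwell → Easton → Larch → Pine → Ivy (or its reverse).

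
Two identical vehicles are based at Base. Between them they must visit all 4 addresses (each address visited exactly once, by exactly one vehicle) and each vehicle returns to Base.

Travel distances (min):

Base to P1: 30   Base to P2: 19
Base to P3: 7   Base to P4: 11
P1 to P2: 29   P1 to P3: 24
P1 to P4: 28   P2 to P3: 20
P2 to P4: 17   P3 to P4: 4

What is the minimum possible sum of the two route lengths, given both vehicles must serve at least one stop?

Check every non-empty split of the stops between the two vehicles; for each half take its own optimal tour:
  {P1} + {P2, P3, P4}: 60 + 47 = 107
  {P2} + {P1, P3, P4}: 38 + 69 = 107
  {P1, P2} + {P3, P4}: 78 + 22 = 100
  {P3} + {P1, P2, P4}: 14 + 87 = 101
  {P1, P3} + {P2, P4}: 61 + 47 = 108
  {P2, P3} + {P1, P4}: 46 + 69 = 115
  … (7 splits in total)
Best: vehicle 1 Base → P1 → P2 → Base = 78; vehicle 2 Base → P3 → P4 → Base = 22; combined 100.

Minimum combined distance: 100 min.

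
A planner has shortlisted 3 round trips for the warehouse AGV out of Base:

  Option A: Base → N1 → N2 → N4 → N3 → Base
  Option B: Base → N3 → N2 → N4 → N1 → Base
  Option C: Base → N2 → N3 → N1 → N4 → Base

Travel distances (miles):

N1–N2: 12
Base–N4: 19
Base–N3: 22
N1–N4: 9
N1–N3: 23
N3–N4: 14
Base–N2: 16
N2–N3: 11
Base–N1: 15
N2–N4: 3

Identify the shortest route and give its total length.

Option A: 15 + 12 + 3 + 14 + 22 = 66
Option B: 22 + 11 + 3 + 9 + 15 = 60
Option C: 16 + 11 + 23 + 9 + 19 = 78

Shortest is Option B, total 60 miles.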